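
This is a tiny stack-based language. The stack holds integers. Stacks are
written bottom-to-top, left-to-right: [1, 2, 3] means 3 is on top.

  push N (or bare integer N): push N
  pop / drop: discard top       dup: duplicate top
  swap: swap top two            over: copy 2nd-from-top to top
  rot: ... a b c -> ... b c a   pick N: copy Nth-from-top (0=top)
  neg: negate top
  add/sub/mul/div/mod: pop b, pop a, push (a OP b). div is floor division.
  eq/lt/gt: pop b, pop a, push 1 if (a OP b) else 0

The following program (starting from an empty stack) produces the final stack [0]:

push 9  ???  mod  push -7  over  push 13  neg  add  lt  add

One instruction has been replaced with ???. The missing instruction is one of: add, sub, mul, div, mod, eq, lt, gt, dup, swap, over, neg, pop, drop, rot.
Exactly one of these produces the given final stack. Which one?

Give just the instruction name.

Answer: dup

Derivation:
Stack before ???: [9]
Stack after ???:  [9, 9]
The instruction that transforms [9] -> [9, 9] is: dup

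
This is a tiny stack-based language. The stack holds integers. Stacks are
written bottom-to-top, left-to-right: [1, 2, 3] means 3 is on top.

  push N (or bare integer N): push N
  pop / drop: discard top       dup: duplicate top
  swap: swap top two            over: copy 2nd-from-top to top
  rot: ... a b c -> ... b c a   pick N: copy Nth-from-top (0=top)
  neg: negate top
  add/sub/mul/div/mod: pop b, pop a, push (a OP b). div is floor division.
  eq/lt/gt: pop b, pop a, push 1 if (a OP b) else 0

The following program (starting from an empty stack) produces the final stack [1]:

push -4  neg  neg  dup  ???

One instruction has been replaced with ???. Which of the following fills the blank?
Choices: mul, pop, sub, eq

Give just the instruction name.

Stack before ???: [-4, -4]
Stack after ???:  [1]
Checking each choice:
  mul: produces [16]
  pop: produces [-4]
  sub: produces [0]
  eq: MATCH


Answer: eq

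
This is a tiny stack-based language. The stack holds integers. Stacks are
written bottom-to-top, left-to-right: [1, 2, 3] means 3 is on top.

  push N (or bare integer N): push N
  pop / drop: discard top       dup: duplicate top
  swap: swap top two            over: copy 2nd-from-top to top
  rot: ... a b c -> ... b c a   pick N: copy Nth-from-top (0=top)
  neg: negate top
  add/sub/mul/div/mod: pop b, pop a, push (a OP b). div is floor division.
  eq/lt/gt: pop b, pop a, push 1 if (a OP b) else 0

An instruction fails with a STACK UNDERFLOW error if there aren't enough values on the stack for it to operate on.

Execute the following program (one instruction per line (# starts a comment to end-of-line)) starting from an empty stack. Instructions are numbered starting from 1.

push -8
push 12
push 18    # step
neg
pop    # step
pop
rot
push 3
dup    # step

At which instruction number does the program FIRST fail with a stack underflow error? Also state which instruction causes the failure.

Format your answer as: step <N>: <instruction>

Answer: step 7: rot

Derivation:
Step 1 ('push -8'): stack = [-8], depth = 1
Step 2 ('push 12'): stack = [-8, 12], depth = 2
Step 3 ('push 18'): stack = [-8, 12, 18], depth = 3
Step 4 ('neg'): stack = [-8, 12, -18], depth = 3
Step 5 ('pop'): stack = [-8, 12], depth = 2
Step 6 ('pop'): stack = [-8], depth = 1
Step 7 ('rot'): needs 3 value(s) but depth is 1 — STACK UNDERFLOW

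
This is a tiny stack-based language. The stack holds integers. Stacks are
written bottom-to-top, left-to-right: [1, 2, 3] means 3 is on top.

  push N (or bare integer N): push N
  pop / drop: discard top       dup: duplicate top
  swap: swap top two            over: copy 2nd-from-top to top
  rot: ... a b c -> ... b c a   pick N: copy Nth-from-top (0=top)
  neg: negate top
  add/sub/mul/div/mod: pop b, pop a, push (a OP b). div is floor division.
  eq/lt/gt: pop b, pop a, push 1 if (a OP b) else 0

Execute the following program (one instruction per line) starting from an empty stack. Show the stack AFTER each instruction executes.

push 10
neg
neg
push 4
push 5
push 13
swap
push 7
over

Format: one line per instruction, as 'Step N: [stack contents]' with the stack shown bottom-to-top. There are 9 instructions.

Step 1: [10]
Step 2: [-10]
Step 3: [10]
Step 4: [10, 4]
Step 5: [10, 4, 5]
Step 6: [10, 4, 5, 13]
Step 7: [10, 4, 13, 5]
Step 8: [10, 4, 13, 5, 7]
Step 9: [10, 4, 13, 5, 7, 5]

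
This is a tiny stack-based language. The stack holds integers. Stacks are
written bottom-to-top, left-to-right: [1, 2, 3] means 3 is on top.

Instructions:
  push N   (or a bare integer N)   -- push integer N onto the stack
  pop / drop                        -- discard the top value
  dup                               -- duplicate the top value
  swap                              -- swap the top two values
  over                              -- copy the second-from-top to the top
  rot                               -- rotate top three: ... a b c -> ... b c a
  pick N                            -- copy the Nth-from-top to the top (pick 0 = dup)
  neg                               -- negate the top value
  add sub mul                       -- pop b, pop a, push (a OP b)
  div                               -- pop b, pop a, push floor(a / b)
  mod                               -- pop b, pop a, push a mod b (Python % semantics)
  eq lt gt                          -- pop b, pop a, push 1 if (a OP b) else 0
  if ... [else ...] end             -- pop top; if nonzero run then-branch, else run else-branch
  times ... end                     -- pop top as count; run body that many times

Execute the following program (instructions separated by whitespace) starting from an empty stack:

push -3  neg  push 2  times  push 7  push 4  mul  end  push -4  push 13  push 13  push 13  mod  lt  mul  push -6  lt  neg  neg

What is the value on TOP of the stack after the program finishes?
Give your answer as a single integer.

Answer: 0

Derivation:
After 'push -3': [-3]
After 'neg': [3]
After 'push 2': [3, 2]
After 'times': [3]
After 'push 7': [3, 7]
After 'push 4': [3, 7, 4]
After 'mul': [3, 28]
After 'push 7': [3, 28, 7]
After 'push 4': [3, 28, 7, 4]
After 'mul': [3, 28, 28]
  ...
After 'push 13': [3, 28, 28, -4, 13]
After 'push 13': [3, 28, 28, -4, 13, 13]
After 'push 13': [3, 28, 28, -4, 13, 13, 13]
After 'mod': [3, 28, 28, -4, 13, 0]
After 'lt': [3, 28, 28, -4, 0]
After 'mul': [3, 28, 28, 0]
After 'push -6': [3, 28, 28, 0, -6]
After 'lt': [3, 28, 28, 0]
After 'neg': [3, 28, 28, 0]
After 'neg': [3, 28, 28, 0]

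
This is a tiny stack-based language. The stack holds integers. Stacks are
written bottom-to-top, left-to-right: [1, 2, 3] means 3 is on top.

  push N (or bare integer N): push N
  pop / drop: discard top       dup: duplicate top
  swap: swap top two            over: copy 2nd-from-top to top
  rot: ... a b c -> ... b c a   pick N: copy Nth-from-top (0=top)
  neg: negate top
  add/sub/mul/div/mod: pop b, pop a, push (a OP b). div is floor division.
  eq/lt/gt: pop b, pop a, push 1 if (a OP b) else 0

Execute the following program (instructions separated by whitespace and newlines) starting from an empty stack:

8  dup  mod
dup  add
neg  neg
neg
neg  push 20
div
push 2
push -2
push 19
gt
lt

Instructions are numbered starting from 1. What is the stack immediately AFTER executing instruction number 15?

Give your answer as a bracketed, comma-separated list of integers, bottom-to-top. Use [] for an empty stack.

Answer: [0, 2, 0]

Derivation:
Step 1 ('8'): [8]
Step 2 ('dup'): [8, 8]
Step 3 ('mod'): [0]
Step 4 ('dup'): [0, 0]
Step 5 ('add'): [0]
Step 6 ('neg'): [0]
Step 7 ('neg'): [0]
Step 8 ('neg'): [0]
Step 9 ('neg'): [0]
Step 10 ('push 20'): [0, 20]
Step 11 ('div'): [0]
Step 12 ('push 2'): [0, 2]
Step 13 ('push -2'): [0, 2, -2]
Step 14 ('push 19'): [0, 2, -2, 19]
Step 15 ('gt'): [0, 2, 0]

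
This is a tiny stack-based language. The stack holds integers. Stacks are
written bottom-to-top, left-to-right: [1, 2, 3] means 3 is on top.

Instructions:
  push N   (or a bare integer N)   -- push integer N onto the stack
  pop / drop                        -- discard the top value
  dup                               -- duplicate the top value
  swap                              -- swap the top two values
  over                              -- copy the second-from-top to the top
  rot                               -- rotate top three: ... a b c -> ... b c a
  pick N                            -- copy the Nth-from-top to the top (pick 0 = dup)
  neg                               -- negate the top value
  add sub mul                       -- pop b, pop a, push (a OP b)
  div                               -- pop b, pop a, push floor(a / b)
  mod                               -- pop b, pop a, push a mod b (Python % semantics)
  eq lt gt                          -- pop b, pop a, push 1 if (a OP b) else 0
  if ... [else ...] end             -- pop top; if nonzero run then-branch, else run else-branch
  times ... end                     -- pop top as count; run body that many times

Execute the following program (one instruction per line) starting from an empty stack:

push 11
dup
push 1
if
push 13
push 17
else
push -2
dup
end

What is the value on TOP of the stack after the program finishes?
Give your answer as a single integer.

After 'push 11': [11]
After 'dup': [11, 11]
After 'push 1': [11, 11, 1]
After 'if': [11, 11]
After 'push 13': [11, 11, 13]
After 'push 17': [11, 11, 13, 17]

Answer: 17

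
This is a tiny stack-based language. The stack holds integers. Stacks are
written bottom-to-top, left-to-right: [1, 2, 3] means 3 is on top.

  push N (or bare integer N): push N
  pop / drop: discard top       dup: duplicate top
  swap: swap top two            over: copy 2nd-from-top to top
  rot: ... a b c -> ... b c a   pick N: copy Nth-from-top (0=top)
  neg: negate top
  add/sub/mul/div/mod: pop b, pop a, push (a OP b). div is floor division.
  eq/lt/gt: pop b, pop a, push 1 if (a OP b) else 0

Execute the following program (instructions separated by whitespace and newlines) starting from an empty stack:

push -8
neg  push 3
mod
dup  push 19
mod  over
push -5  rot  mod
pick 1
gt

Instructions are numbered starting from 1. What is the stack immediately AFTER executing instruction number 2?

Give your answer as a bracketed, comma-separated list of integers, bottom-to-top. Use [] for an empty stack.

Answer: [8]

Derivation:
Step 1 ('push -8'): [-8]
Step 2 ('neg'): [8]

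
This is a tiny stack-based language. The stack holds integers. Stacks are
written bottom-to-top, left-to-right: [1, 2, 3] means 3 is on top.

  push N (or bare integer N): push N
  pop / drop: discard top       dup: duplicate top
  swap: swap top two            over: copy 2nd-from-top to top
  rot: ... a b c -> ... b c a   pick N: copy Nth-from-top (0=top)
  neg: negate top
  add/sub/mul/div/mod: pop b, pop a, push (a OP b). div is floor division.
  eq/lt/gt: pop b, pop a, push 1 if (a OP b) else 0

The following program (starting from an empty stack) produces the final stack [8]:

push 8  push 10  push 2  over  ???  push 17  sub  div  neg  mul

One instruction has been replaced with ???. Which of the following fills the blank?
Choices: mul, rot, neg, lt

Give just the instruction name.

Answer: lt

Derivation:
Stack before ???: [8, 10, 2, 10]
Stack after ???:  [8, 10, 1]
Checking each choice:
  mul: produces [-24]
  rot: produces [8, 4]
  neg: produces [8, 10]
  lt: MATCH


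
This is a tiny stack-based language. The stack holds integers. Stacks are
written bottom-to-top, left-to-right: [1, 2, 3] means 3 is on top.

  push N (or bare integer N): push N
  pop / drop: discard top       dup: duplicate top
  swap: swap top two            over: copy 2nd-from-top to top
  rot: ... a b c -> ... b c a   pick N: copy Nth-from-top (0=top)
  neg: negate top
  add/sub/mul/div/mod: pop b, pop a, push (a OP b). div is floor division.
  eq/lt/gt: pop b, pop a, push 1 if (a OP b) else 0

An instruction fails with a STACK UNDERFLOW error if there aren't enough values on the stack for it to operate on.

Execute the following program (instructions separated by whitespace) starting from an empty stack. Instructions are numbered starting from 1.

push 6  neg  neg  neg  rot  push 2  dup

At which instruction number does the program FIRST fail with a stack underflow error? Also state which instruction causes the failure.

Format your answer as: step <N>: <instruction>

Step 1 ('push 6'): stack = [6], depth = 1
Step 2 ('neg'): stack = [-6], depth = 1
Step 3 ('neg'): stack = [6], depth = 1
Step 4 ('neg'): stack = [-6], depth = 1
Step 5 ('rot'): needs 3 value(s) but depth is 1 — STACK UNDERFLOW

Answer: step 5: rot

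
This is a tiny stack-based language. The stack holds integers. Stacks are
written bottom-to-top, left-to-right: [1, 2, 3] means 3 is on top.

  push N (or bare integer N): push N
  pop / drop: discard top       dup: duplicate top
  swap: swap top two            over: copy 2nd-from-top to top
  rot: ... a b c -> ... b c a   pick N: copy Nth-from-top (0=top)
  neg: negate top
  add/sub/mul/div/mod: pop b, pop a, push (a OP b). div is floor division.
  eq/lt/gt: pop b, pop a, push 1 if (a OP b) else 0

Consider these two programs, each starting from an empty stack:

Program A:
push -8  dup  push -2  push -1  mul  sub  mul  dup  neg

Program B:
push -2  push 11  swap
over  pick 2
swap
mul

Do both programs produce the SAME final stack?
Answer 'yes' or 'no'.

Answer: no

Derivation:
Program A trace:
  After 'push -8': [-8]
  After 'dup': [-8, -8]
  After 'push -2': [-8, -8, -2]
  After 'push -1': [-8, -8, -2, -1]
  After 'mul': [-8, -8, 2]
  After 'sub': [-8, -10]
  After 'mul': [80]
  After 'dup': [80, 80]
  After 'neg': [80, -80]
Program A final stack: [80, -80]

Program B trace:
  After 'push -2': [-2]
  After 'push 11': [-2, 11]
  After 'swap': [11, -2]
  After 'over': [11, -2, 11]
  After 'pick 2': [11, -2, 11, 11]
  After 'swap': [11, -2, 11, 11]
  After 'mul': [11, -2, 121]
Program B final stack: [11, -2, 121]
Same: no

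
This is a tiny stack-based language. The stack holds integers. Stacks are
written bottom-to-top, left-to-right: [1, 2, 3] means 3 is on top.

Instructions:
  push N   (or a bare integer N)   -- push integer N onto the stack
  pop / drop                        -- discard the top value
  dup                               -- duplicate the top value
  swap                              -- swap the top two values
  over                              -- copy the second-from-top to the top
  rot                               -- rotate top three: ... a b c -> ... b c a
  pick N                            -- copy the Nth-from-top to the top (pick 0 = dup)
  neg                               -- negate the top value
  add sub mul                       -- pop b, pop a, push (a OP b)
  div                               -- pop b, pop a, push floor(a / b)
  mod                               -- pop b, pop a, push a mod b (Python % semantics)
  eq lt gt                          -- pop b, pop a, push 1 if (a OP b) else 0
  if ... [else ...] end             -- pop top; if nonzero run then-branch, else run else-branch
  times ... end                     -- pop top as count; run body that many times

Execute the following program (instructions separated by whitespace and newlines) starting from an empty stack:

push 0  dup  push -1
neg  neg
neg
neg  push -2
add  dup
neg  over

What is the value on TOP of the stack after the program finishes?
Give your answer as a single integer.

After 'push 0': [0]
After 'dup': [0, 0]
After 'push -1': [0, 0, -1]
After 'neg': [0, 0, 1]
After 'neg': [0, 0, -1]
After 'neg': [0, 0, 1]
After 'neg': [0, 0, -1]
After 'push -2': [0, 0, -1, -2]
After 'add': [0, 0, -3]
After 'dup': [0, 0, -3, -3]
After 'neg': [0, 0, -3, 3]
After 'over': [0, 0, -3, 3, -3]

Answer: -3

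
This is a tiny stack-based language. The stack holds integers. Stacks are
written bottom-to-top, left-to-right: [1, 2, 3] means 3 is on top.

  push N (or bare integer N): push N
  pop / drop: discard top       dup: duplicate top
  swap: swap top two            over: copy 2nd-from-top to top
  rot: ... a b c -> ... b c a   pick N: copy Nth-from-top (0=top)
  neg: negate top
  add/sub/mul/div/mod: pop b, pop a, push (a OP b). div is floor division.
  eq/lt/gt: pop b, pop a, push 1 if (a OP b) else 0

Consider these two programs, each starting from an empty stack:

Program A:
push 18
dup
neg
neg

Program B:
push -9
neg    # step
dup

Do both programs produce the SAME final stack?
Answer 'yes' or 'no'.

Program A trace:
  After 'push 18': [18]
  After 'dup': [18, 18]
  After 'neg': [18, -18]
  After 'neg': [18, 18]
Program A final stack: [18, 18]

Program B trace:
  After 'push -9': [-9]
  After 'neg': [9]
  After 'dup': [9, 9]
Program B final stack: [9, 9]
Same: no

Answer: no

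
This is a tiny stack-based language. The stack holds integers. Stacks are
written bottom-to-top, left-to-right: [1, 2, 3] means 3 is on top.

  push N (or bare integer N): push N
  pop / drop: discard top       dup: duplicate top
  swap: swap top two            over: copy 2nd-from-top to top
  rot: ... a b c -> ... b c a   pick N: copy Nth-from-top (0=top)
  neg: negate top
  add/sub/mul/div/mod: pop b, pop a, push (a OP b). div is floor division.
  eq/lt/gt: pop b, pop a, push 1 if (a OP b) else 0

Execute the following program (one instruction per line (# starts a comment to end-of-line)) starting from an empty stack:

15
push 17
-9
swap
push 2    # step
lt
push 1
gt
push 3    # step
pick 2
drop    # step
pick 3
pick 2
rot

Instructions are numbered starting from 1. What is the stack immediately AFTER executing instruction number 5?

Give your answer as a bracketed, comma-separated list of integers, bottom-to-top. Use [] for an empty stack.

Answer: [15, -9, 17, 2]

Derivation:
Step 1 ('15'): [15]
Step 2 ('push 17'): [15, 17]
Step 3 ('-9'): [15, 17, -9]
Step 4 ('swap'): [15, -9, 17]
Step 5 ('push 2'): [15, -9, 17, 2]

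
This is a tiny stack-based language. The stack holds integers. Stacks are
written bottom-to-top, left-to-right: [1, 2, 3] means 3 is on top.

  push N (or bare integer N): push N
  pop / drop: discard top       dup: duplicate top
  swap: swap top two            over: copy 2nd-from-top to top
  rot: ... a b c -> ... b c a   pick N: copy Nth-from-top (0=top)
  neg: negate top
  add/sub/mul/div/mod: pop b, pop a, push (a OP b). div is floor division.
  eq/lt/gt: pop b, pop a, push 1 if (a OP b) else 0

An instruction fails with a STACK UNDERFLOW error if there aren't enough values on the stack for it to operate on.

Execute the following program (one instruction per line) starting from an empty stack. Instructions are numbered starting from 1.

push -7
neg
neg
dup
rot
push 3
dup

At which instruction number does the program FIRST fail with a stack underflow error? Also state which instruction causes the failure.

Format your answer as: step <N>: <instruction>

Answer: step 5: rot

Derivation:
Step 1 ('push -7'): stack = [-7], depth = 1
Step 2 ('neg'): stack = [7], depth = 1
Step 3 ('neg'): stack = [-7], depth = 1
Step 4 ('dup'): stack = [-7, -7], depth = 2
Step 5 ('rot'): needs 3 value(s) but depth is 2 — STACK UNDERFLOW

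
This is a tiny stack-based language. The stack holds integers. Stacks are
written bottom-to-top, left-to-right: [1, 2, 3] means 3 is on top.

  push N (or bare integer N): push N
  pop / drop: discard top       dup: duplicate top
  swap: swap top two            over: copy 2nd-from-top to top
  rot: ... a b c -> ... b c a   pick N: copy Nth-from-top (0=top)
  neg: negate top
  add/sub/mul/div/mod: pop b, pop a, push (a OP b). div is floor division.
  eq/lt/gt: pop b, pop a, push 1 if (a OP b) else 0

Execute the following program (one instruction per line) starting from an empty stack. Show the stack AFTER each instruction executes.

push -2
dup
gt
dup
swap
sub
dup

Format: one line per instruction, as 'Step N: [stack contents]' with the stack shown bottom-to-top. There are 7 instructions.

Step 1: [-2]
Step 2: [-2, -2]
Step 3: [0]
Step 4: [0, 0]
Step 5: [0, 0]
Step 6: [0]
Step 7: [0, 0]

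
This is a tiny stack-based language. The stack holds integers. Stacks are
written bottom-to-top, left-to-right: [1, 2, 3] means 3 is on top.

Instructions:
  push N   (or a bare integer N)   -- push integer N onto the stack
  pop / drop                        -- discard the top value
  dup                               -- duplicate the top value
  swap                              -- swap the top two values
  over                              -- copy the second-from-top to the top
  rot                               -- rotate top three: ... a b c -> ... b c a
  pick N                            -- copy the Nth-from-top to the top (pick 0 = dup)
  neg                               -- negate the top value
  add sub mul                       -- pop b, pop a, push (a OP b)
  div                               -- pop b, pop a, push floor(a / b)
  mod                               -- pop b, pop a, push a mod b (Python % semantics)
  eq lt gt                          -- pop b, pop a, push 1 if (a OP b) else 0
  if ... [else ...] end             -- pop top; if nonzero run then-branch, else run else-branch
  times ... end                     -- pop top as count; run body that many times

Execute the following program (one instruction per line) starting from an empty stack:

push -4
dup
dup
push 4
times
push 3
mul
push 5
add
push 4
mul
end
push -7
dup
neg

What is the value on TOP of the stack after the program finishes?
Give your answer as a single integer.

Answer: 7

Derivation:
After 'push -4': [-4]
After 'dup': [-4, -4]
After 'dup': [-4, -4, -4]
After 'push 4': [-4, -4, -4, 4]
After 'times': [-4, -4, -4]
After 'push 3': [-4, -4, -4, 3]
After 'mul': [-4, -4, -12]
After 'push 5': [-4, -4, -12, 5]
After 'add': [-4, -4, -7]
After 'push 4': [-4, -4, -7, 4]
  ...
After 'mul': [-4, -4, -3772]
After 'push 3': [-4, -4, -3772, 3]
After 'mul': [-4, -4, -11316]
After 'push 5': [-4, -4, -11316, 5]
After 'add': [-4, -4, -11311]
After 'push 4': [-4, -4, -11311, 4]
After 'mul': [-4, -4, -45244]
After 'push -7': [-4, -4, -45244, -7]
After 'dup': [-4, -4, -45244, -7, -7]
After 'neg': [-4, -4, -45244, -7, 7]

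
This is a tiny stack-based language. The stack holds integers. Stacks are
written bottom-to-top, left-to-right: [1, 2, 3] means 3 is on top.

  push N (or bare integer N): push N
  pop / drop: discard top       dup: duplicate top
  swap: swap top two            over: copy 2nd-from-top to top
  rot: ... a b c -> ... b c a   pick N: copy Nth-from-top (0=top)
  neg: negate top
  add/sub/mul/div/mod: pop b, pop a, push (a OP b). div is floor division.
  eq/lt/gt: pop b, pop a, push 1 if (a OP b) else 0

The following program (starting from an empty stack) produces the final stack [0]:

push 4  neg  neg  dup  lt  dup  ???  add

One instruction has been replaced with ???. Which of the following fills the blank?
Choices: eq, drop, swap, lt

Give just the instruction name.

Stack before ???: [0, 0]
Stack after ???:  [0, 0]
Checking each choice:
  eq: stack underflow (need 2, have 1)
  drop: stack underflow (need 2, have 1)
  swap: MATCH
  lt: stack underflow (need 2, have 1)


Answer: swap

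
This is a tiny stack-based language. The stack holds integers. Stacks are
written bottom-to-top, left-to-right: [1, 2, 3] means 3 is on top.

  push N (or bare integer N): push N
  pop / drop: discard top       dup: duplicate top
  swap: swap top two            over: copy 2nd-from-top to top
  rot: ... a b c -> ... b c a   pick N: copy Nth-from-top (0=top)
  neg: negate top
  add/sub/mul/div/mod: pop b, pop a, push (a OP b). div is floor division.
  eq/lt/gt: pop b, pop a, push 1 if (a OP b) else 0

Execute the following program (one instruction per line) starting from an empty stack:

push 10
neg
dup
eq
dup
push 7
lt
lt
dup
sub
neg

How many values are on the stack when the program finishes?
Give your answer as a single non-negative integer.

Answer: 1

Derivation:
After 'push 10': stack = [10] (depth 1)
After 'neg': stack = [-10] (depth 1)
After 'dup': stack = [-10, -10] (depth 2)
After 'eq': stack = [1] (depth 1)
After 'dup': stack = [1, 1] (depth 2)
After 'push 7': stack = [1, 1, 7] (depth 3)
After 'lt': stack = [1, 1] (depth 2)
After 'lt': stack = [0] (depth 1)
After 'dup': stack = [0, 0] (depth 2)
After 'sub': stack = [0] (depth 1)
After 'neg': stack = [0] (depth 1)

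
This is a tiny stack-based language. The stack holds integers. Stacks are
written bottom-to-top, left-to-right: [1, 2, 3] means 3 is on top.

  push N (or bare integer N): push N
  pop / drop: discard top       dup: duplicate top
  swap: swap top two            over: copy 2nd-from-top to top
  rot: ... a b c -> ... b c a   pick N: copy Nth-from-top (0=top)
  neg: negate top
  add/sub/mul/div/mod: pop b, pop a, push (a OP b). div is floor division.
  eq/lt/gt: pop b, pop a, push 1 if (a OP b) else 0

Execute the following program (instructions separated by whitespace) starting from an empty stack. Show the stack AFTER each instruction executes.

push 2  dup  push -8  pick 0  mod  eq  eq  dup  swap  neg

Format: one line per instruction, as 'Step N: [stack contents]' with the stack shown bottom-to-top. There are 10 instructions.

Step 1: [2]
Step 2: [2, 2]
Step 3: [2, 2, -8]
Step 4: [2, 2, -8, -8]
Step 5: [2, 2, 0]
Step 6: [2, 0]
Step 7: [0]
Step 8: [0, 0]
Step 9: [0, 0]
Step 10: [0, 0]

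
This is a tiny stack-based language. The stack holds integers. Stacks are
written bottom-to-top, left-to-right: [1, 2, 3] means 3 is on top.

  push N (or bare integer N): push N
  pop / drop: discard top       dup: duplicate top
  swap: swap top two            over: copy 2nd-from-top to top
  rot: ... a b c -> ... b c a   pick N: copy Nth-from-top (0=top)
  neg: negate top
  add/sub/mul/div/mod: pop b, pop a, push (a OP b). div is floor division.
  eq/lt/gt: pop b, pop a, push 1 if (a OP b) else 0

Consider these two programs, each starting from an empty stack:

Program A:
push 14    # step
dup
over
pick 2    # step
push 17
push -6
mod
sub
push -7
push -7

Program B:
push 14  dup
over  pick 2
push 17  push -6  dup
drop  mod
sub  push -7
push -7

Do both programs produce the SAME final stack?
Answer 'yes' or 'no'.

Answer: yes

Derivation:
Program A trace:
  After 'push 14': [14]
  After 'dup': [14, 14]
  After 'over': [14, 14, 14]
  After 'pick 2': [14, 14, 14, 14]
  After 'push 17': [14, 14, 14, 14, 17]
  After 'push -6': [14, 14, 14, 14, 17, -6]
  After 'mod': [14, 14, 14, 14, -1]
  After 'sub': [14, 14, 14, 15]
  After 'push -7': [14, 14, 14, 15, -7]
  After 'push -7': [14, 14, 14, 15, -7, -7]
Program A final stack: [14, 14, 14, 15, -7, -7]

Program B trace:
  After 'push 14': [14]
  After 'dup': [14, 14]
  After 'over': [14, 14, 14]
  After 'pick 2': [14, 14, 14, 14]
  After 'push 17': [14, 14, 14, 14, 17]
  After 'push -6': [14, 14, 14, 14, 17, -6]
  After 'dup': [14, 14, 14, 14, 17, -6, -6]
  After 'drop': [14, 14, 14, 14, 17, -6]
  After 'mod': [14, 14, 14, 14, -1]
  After 'sub': [14, 14, 14, 15]
  After 'push -7': [14, 14, 14, 15, -7]
  After 'push -7': [14, 14, 14, 15, -7, -7]
Program B final stack: [14, 14, 14, 15, -7, -7]
Same: yes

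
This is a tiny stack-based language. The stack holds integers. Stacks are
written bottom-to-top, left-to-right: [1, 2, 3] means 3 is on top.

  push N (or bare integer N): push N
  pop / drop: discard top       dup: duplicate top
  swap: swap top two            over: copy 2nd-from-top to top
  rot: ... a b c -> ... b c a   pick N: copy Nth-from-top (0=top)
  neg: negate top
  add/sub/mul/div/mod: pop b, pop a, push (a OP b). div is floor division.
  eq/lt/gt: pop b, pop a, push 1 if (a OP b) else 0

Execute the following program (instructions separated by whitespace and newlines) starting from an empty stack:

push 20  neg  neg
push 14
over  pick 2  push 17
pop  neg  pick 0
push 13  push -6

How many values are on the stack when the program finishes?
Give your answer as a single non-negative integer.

After 'push 20': stack = [20] (depth 1)
After 'neg': stack = [-20] (depth 1)
After 'neg': stack = [20] (depth 1)
After 'push 14': stack = [20, 14] (depth 2)
After 'over': stack = [20, 14, 20] (depth 3)
After 'pick 2': stack = [20, 14, 20, 20] (depth 4)
After 'push 17': stack = [20, 14, 20, 20, 17] (depth 5)
After 'pop': stack = [20, 14, 20, 20] (depth 4)
After 'neg': stack = [20, 14, 20, -20] (depth 4)
After 'pick 0': stack = [20, 14, 20, -20, -20] (depth 5)
After 'push 13': stack = [20, 14, 20, -20, -20, 13] (depth 6)
After 'push -6': stack = [20, 14, 20, -20, -20, 13, -6] (depth 7)

Answer: 7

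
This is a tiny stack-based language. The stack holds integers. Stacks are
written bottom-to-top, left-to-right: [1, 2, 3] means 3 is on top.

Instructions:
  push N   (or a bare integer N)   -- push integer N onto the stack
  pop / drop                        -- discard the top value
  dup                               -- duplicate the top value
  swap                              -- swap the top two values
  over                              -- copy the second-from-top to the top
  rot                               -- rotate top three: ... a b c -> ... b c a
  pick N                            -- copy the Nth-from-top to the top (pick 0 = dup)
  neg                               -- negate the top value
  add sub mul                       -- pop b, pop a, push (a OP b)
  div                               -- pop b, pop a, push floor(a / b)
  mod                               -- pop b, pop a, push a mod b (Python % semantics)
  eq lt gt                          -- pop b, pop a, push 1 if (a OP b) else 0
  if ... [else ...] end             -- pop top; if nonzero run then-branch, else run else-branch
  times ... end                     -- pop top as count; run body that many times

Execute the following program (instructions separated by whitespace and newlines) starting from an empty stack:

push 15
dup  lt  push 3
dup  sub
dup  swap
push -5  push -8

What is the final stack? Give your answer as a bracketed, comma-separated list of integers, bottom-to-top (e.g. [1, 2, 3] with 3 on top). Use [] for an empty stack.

Answer: [0, 0, 0, -5, -8]

Derivation:
After 'push 15': [15]
After 'dup': [15, 15]
After 'lt': [0]
After 'push 3': [0, 3]
After 'dup': [0, 3, 3]
After 'sub': [0, 0]
After 'dup': [0, 0, 0]
After 'swap': [0, 0, 0]
After 'push -5': [0, 0, 0, -5]
After 'push -8': [0, 0, 0, -5, -8]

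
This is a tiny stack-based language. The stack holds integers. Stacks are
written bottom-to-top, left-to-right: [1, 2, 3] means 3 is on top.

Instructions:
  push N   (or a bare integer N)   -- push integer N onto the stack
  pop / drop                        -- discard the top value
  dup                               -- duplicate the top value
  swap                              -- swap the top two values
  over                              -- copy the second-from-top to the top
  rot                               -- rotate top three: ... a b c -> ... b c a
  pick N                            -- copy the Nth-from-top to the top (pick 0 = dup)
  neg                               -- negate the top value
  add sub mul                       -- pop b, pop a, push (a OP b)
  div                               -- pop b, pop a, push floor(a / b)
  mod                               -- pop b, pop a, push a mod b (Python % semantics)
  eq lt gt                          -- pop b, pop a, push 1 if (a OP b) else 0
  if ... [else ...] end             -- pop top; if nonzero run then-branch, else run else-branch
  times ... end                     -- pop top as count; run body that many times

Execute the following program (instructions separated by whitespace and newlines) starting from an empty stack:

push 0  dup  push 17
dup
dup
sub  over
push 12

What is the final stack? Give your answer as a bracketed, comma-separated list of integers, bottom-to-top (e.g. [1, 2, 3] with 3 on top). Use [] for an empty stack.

Answer: [0, 0, 17, 0, 17, 12]

Derivation:
After 'push 0': [0]
After 'dup': [0, 0]
After 'push 17': [0, 0, 17]
After 'dup': [0, 0, 17, 17]
After 'dup': [0, 0, 17, 17, 17]
After 'sub': [0, 0, 17, 0]
After 'over': [0, 0, 17, 0, 17]
After 'push 12': [0, 0, 17, 0, 17, 12]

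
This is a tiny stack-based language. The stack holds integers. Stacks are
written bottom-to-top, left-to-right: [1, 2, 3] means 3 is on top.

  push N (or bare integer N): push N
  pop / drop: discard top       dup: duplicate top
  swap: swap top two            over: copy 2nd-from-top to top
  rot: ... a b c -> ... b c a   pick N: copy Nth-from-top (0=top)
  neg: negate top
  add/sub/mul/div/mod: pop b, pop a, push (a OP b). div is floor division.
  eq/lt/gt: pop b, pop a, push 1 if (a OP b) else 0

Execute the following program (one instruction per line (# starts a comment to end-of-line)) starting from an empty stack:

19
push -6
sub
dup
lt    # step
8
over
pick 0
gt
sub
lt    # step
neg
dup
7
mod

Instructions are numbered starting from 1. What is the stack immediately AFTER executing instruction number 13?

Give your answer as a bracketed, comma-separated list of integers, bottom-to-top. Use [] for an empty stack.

Step 1 ('19'): [19]
Step 2 ('push -6'): [19, -6]
Step 3 ('sub'): [25]
Step 4 ('dup'): [25, 25]
Step 5 ('lt'): [0]
Step 6 ('8'): [0, 8]
Step 7 ('over'): [0, 8, 0]
Step 8 ('pick 0'): [0, 8, 0, 0]
Step 9 ('gt'): [0, 8, 0]
Step 10 ('sub'): [0, 8]
Step 11 ('lt'): [1]
Step 12 ('neg'): [-1]
Step 13 ('dup'): [-1, -1]

Answer: [-1, -1]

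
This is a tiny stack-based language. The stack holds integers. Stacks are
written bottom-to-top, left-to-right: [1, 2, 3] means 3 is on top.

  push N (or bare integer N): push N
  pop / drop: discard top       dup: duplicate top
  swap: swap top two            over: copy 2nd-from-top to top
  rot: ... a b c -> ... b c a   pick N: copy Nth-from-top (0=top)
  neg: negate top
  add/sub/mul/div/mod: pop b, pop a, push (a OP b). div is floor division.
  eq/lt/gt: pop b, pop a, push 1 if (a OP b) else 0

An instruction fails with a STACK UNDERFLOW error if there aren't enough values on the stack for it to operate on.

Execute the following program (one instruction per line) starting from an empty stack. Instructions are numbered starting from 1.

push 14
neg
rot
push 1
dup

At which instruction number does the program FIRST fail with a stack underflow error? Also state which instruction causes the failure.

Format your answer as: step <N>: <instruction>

Answer: step 3: rot

Derivation:
Step 1 ('push 14'): stack = [14], depth = 1
Step 2 ('neg'): stack = [-14], depth = 1
Step 3 ('rot'): needs 3 value(s) but depth is 1 — STACK UNDERFLOW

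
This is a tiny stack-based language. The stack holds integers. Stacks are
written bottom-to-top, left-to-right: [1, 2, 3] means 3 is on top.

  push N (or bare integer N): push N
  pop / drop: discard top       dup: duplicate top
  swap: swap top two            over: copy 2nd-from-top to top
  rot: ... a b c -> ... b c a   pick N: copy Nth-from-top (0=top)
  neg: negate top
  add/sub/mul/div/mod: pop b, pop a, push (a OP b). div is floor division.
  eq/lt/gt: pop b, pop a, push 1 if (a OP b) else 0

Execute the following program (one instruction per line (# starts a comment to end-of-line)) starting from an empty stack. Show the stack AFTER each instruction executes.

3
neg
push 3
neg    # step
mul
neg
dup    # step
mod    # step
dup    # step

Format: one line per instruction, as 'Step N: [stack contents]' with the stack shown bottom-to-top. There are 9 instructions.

Step 1: [3]
Step 2: [-3]
Step 3: [-3, 3]
Step 4: [-3, -3]
Step 5: [9]
Step 6: [-9]
Step 7: [-9, -9]
Step 8: [0]
Step 9: [0, 0]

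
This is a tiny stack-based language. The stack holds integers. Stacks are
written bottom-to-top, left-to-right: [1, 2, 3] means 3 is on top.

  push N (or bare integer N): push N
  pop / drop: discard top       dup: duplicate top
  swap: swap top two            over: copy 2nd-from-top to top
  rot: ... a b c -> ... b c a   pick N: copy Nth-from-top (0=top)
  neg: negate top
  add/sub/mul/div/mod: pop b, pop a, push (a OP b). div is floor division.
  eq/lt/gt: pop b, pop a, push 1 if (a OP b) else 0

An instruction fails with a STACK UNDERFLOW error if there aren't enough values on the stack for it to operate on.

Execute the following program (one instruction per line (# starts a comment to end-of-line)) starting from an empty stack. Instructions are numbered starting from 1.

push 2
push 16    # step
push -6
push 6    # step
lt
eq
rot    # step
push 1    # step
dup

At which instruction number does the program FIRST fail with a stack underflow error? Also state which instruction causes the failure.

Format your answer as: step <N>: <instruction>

Answer: step 7: rot

Derivation:
Step 1 ('push 2'): stack = [2], depth = 1
Step 2 ('push 16'): stack = [2, 16], depth = 2
Step 3 ('push -6'): stack = [2, 16, -6], depth = 3
Step 4 ('push 6'): stack = [2, 16, -6, 6], depth = 4
Step 5 ('lt'): stack = [2, 16, 1], depth = 3
Step 6 ('eq'): stack = [2, 0], depth = 2
Step 7 ('rot'): needs 3 value(s) but depth is 2 — STACK UNDERFLOW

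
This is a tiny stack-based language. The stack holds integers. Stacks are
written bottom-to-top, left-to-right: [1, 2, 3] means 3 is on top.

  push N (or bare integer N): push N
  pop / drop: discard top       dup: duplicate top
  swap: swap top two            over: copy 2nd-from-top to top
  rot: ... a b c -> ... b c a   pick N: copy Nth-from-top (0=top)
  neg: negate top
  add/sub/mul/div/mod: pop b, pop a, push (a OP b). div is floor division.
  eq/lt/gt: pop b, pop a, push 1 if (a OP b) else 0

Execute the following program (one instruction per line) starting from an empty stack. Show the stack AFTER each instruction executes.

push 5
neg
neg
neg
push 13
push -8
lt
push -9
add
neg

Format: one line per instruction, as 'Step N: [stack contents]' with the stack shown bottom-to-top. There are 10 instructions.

Step 1: [5]
Step 2: [-5]
Step 3: [5]
Step 4: [-5]
Step 5: [-5, 13]
Step 6: [-5, 13, -8]
Step 7: [-5, 0]
Step 8: [-5, 0, -9]
Step 9: [-5, -9]
Step 10: [-5, 9]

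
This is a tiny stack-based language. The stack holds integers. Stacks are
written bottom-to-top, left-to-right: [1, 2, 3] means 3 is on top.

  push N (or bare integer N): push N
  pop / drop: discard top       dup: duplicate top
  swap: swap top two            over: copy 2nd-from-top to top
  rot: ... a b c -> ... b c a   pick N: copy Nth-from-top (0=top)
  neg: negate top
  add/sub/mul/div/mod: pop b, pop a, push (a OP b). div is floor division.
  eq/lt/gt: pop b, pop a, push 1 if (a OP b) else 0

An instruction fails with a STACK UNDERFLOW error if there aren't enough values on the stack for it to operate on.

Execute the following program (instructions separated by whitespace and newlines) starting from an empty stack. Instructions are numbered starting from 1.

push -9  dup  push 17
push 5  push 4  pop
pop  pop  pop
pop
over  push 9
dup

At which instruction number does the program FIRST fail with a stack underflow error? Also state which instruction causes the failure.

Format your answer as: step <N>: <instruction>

Step 1 ('push -9'): stack = [-9], depth = 1
Step 2 ('dup'): stack = [-9, -9], depth = 2
Step 3 ('push 17'): stack = [-9, -9, 17], depth = 3
Step 4 ('push 5'): stack = [-9, -9, 17, 5], depth = 4
Step 5 ('push 4'): stack = [-9, -9, 17, 5, 4], depth = 5
Step 6 ('pop'): stack = [-9, -9, 17, 5], depth = 4
Step 7 ('pop'): stack = [-9, -9, 17], depth = 3
Step 8 ('pop'): stack = [-9, -9], depth = 2
Step 9 ('pop'): stack = [-9], depth = 1
Step 10 ('pop'): stack = [], depth = 0
Step 11 ('over'): needs 2 value(s) but depth is 0 — STACK UNDERFLOW

Answer: step 11: over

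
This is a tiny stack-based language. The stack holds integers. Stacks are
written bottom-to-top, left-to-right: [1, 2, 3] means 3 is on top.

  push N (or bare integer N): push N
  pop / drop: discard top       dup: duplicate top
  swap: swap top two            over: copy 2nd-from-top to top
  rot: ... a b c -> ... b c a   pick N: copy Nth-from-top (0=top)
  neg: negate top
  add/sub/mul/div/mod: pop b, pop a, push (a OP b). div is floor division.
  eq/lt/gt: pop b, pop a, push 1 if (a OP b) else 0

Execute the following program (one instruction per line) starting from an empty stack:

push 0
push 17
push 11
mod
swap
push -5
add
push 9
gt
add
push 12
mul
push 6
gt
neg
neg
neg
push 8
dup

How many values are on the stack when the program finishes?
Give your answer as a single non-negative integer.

Answer: 3

Derivation:
After 'push 0': stack = [0] (depth 1)
After 'push 17': stack = [0, 17] (depth 2)
After 'push 11': stack = [0, 17, 11] (depth 3)
After 'mod': stack = [0, 6] (depth 2)
After 'swap': stack = [6, 0] (depth 2)
After 'push -5': stack = [6, 0, -5] (depth 3)
After 'add': stack = [6, -5] (depth 2)
After 'push 9': stack = [6, -5, 9] (depth 3)
After 'gt': stack = [6, 0] (depth 2)
After 'add': stack = [6] (depth 1)
After 'push 12': stack = [6, 12] (depth 2)
After 'mul': stack = [72] (depth 1)
After 'push 6': stack = [72, 6] (depth 2)
After 'gt': stack = [1] (depth 1)
After 'neg': stack = [-1] (depth 1)
After 'neg': stack = [1] (depth 1)
After 'neg': stack = [-1] (depth 1)
After 'push 8': stack = [-1, 8] (depth 2)
After 'dup': stack = [-1, 8, 8] (depth 3)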